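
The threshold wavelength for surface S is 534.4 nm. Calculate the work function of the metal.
2.32 eV

At the threshold wavelength, photon energy equals work function:
φ = hc/λ₀

Calculating:
φ = (6.626×10⁻³⁴ J·s)(3×10⁸ m/s) / (534.4×10⁻⁹ m)
φ = 2.32 eV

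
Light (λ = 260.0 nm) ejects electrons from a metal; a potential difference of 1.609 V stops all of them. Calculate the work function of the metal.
3.16 eV

The stopping potential gives the maximum kinetic energy: KE_max = eV_s = 1.609 eV

From Einstein's photoelectric equation: KE_max = hc/λ - φ
Rearranging: φ = hc/λ - KE_max

Calculate photon energy:
E_photon = hc/λ = (6.626×10⁻³⁴ J·s)(3×10⁸ m/s) / (260.0×10⁻⁹ m) = 4.7686 eV

Therefore:
φ = 4.7686 - 1.609 = 3.16 eV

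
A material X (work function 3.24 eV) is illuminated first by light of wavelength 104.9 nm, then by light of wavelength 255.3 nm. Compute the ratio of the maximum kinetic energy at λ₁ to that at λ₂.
5.3076

Using Einstein's equation: KE_max = hc/λ - φ

For λ₁ = 104.9 nm:
E₁ = hc/λ₁ = 11.8193 eV
KE₁ = E₁ - φ = 11.8193 - 3.24 = 8.5793 eV

For λ₂ = 255.3 nm:
E₂ = hc/λ₂ = 4.8564 eV
KE₂ = E₂ - φ = 4.8564 - 3.24 = 1.6164 eV

Ratio: KE₁/KE₂ = 8.5793/1.6164 = 5.3076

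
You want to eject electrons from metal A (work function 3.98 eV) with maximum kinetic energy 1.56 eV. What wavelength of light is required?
223.80 nm

From Einstein's equation: KE_max = hc/λ - φ

Rearranging for λ:
hc/λ = KE_max + φ
λ = hc/(KE_max + φ)

Required photon energy:
E_photon = KE_max + φ = 1.56 + 3.98 = 5.54 eV

Required wavelength:
λ = hc/E_photon = (6.626×10⁻³⁴)(3×10⁸) / (5.54 × 1.602×10⁻¹⁹)
λ = 223.80 nm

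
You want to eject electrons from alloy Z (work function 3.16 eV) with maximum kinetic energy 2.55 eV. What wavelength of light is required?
217.14 nm

From Einstein's equation: KE_max = hc/λ - φ

Rearranging for λ:
hc/λ = KE_max + φ
λ = hc/(KE_max + φ)

Required photon energy:
E_photon = KE_max + φ = 2.55 + 3.16 = 5.71 eV

Required wavelength:
λ = hc/E_photon = (6.626×10⁻³⁴)(3×10⁸) / (5.71 × 1.602×10⁻¹⁹)
λ = 217.14 nm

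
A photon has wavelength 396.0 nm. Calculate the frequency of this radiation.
7.5705e+14 Hz

Using the wave equation: c = fλ

Solving for frequency:
f = c/λ = (3×10⁸ m/s) / (396.0×10⁻⁹ m)
f = 7.5705e+14 Hz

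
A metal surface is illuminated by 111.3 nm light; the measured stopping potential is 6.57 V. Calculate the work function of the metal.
4.57 eV

The stopping potential gives the maximum kinetic energy: KE_max = eV_s = 6.57 eV

From Einstein's photoelectric equation: KE_max = hc/λ - φ
Rearranging: φ = hc/λ - KE_max

Calculate photon energy:
E_photon = hc/λ = (6.626×10⁻³⁴ J·s)(3×10⁸ m/s) / (111.3×10⁻⁹ m) = 11.1396 eV

Therefore:
φ = 11.1396 - 6.57 = 4.57 eV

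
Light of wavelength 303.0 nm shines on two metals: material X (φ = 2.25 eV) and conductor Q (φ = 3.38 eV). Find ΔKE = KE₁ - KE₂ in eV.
1.1300 eV

Using KE_max = hc/λ - φ for each metal:

Photon energy: E = hc/λ = 4.0919 eV

For material X (φ₁ = 2.25 eV):
KE₁ = E - φ₁ = 4.0919 - 2.25 = 1.8419 eV

For conductor Q (φ₂ = 3.38 eV):
KE₂ = E - φ₂ = 4.0919 - 3.38 = 0.7119 eV

Difference:
ΔKE = KE₁ - KE₂ = 1.8419 - 0.7119 = 1.1300 eV

Note: The difference equals the difference in work functions: 3.38 - 2.25 = 1.13 eV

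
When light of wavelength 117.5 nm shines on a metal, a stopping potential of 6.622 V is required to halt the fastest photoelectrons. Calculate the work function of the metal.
3.93 eV

The stopping potential gives the maximum kinetic energy: KE_max = eV_s = 6.622 eV

From Einstein's photoelectric equation: KE_max = hc/λ - φ
Rearranging: φ = hc/λ - KE_max

Calculate photon energy:
E_photon = hc/λ = (6.626×10⁻³⁴ J·s)(3×10⁸ m/s) / (117.5×10⁻⁹ m) = 10.5518 eV

Therefore:
φ = 10.5518 - 6.622 = 3.93 eV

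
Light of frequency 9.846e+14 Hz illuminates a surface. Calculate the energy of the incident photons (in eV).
4.0720 eV

Using E = hf:

E = hf = (6.626×10⁻³⁴ J·s)(9.846e+14 Hz)
E = 4.0720 eV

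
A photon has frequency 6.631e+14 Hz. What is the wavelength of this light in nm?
452.11 nm

Using the wave equation: c = fλ

Solving for wavelength:
λ = c/f = (3×10⁸ m/s) / (6.631e+14 Hz)
λ = 452.11 nm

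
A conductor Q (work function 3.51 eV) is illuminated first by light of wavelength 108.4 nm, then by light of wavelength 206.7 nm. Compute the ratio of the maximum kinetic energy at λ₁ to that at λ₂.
3.1860

Using Einstein's equation: KE_max = hc/λ - φ

For λ₁ = 108.4 nm:
E₁ = hc/λ₁ = 11.4377 eV
KE₁ = E₁ - φ = 11.4377 - 3.51 = 7.9277 eV

For λ₂ = 206.7 nm:
E₂ = hc/λ₂ = 5.9983 eV
KE₂ = E₂ - φ = 5.9983 - 3.51 = 2.4883 eV

Ratio: KE₁/KE₂ = 7.9277/2.4883 = 3.1860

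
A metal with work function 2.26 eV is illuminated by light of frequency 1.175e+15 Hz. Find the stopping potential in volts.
2.5994 V

The stopping potential V_s satisfies: eV_s = KE_max

First, find KE_max using Einstein's equation:
E_photon = hf = (6.626×10⁻³⁴ J·s)(1.175e+15 Hz) = 4.8594 eV
KE_max = E_photon - φ = 4.8594 - 2.26 = 2.5994 eV

Since eV_s = KE_max:
V_s = KE_max/e = 2.5994 V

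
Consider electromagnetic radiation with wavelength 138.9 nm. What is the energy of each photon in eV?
8.9261 eV

Using E = hf = hc/λ:

E = hc/λ = (6.626×10⁻³⁴ J·s)(3×10⁸ m/s) / (138.9×10⁻⁹ m)
E = 8.9261 eV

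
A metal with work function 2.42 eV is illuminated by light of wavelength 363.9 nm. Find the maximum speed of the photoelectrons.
5.8926e+05 m/s

First, find the maximum kinetic energy:
E_photon = hc/λ = 3.4071 eV
KE_max = E_photon - φ = 3.4071 - 2.42 = 0.9871 eV

Convert to Joules: KE_max = 0.9871 × 1.602×10⁻¹⁹ J = 1.5815e-19 J

Then use KE = ½mv² to find velocity:
v = √(2·KE/m) = √(2 × 1.5815e-19 J / 9.109e-31 kg)
v = 5.8926e+05 m/s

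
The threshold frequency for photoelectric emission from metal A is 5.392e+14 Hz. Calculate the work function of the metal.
2.23 eV

At the threshold frequency, photon energy equals work function:
φ = hf₀

Calculating:
φ = (6.626×10⁻³⁴ J·s)(5.392e+14 Hz)
φ = 2.23 eV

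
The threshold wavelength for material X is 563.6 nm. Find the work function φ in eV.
2.20 eV

At the threshold wavelength, photon energy equals work function:
φ = hc/λ₀

Calculating:
φ = (6.626×10⁻³⁴ J·s)(3×10⁸ m/s) / (563.6×10⁻⁹ m)
φ = 2.20 eV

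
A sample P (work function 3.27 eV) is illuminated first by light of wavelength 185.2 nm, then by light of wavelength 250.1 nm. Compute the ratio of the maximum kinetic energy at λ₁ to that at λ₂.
2.0295

Using Einstein's equation: KE_max = hc/λ - φ

For λ₁ = 185.2 nm:
E₁ = hc/λ₁ = 6.6946 eV
KE₁ = E₁ - φ = 6.6946 - 3.27 = 3.4246 eV

For λ₂ = 250.1 nm:
E₂ = hc/λ₂ = 4.9574 eV
KE₂ = E₂ - φ = 4.9574 - 3.27 = 1.6874 eV

Ratio: KE₁/KE₂ = 3.4246/1.6874 = 2.0295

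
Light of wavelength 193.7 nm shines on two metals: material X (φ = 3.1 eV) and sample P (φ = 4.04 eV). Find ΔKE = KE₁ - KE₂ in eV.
0.9400 eV

Using KE_max = hc/λ - φ for each metal:

Photon energy: E = hc/λ = 6.4008 eV

For material X (φ₁ = 3.1 eV):
KE₁ = E - φ₁ = 6.4008 - 3.1 = 3.3008 eV

For sample P (φ₂ = 4.04 eV):
KE₂ = E - φ₂ = 6.4008 - 4.04 = 2.3608 eV

Difference:
ΔKE = KE₁ - KE₂ = 3.3008 - 2.3608 = 0.9400 eV

Note: The difference equals the difference in work functions: 4.04 - 3.1 = 0.94 eV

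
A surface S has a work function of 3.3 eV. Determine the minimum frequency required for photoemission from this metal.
7.9794e+14 Hz

The threshold frequency is when the photon energy equals the work function:
hf₀ = φ

Solving for f₀:
f₀ = φ/h = (3.3 eV × 1.602×10⁻¹⁹ J/eV) / (6.626×10⁻³⁴ J·s)
f₀ = 7.9794e+14 Hz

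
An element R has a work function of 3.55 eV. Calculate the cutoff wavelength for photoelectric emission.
349.25 nm

The threshold wavelength is when the photon energy equals the work function:
hc/λ₀ = φ

Solving for λ₀:
λ₀ = hc/φ = (6.626×10⁻³⁴ J·s)(3×10⁸ m/s) / (3.55 eV × 1.602×10⁻¹⁹ J/eV)
λ₀ = 349.25 nm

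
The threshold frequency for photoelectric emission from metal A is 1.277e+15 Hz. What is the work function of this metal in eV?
5.28 eV

At the threshold frequency, photon energy equals work function:
φ = hf₀

Calculating:
φ = (6.626×10⁻³⁴ J·s)(1.277e+15 Hz)
φ = 5.28 eV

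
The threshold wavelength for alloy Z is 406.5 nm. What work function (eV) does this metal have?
3.05 eV

At the threshold wavelength, photon energy equals work function:
φ = hc/λ₀

Calculating:
φ = (6.626×10⁻³⁴ J·s)(3×10⁸ m/s) / (406.5×10⁻⁹ m)
φ = 3.05 eV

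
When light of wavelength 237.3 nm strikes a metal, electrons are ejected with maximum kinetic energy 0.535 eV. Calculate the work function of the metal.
4.69 eV

From Einstein's photoelectric equation: KE_max = hf - φ = hc/λ - φ

Rearranging for φ:
φ = hc/λ - KE_max

Calculate photon energy:
E_photon = hc/λ = 5.2248 eV

Therefore:
φ = 5.2248 - 0.535 = 4.69 eV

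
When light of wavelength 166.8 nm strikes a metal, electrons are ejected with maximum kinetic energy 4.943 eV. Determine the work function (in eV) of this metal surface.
2.49 eV

From Einstein's photoelectric equation: KE_max = hf - φ = hc/λ - φ

Rearranging for φ:
φ = hc/λ - KE_max

Calculate photon energy:
E_photon = hc/λ = 7.4331 eV

Therefore:
φ = 7.4331 - 4.943 = 2.49 eV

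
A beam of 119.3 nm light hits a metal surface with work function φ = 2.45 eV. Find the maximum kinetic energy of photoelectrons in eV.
7.9426 eV

Using Einstein's photoelectric equation: KE_max = hf - φ = hc/λ - φ

First, calculate the photon energy:
E_photon = hc/λ = (6.626×10⁻³⁴ J·s)(3×10⁸ m/s) / (119.3×10⁻⁹ m)
E_photon = 10.3926 eV

Then, the maximum kinetic energy:
KE_max = E_photon - φ = 10.3926 eV - 2.45 eV = 7.9426 eV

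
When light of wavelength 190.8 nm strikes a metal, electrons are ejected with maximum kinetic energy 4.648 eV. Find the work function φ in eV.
1.85 eV

From Einstein's photoelectric equation: KE_max = hf - φ = hc/λ - φ

Rearranging for φ:
φ = hc/λ - KE_max

Calculate photon energy:
E_photon = hc/λ = 6.4981 eV

Therefore:
φ = 6.4981 - 4.648 = 1.85 eV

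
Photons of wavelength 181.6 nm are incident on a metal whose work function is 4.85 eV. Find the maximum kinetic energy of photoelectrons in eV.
1.9773 eV

Using Einstein's photoelectric equation: KE_max = hf - φ = hc/λ - φ

First, calculate the photon energy:
E_photon = hc/λ = (6.626×10⁻³⁴ J·s)(3×10⁸ m/s) / (181.6×10⁻⁹ m)
E_photon = 6.8273 eV

Then, the maximum kinetic energy:
KE_max = E_photon - φ = 6.8273 eV - 4.85 eV = 1.9773 eV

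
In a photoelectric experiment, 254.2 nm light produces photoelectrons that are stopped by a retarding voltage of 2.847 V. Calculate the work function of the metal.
2.03 eV

The stopping potential gives the maximum kinetic energy: KE_max = eV_s = 2.847 eV

From Einstein's photoelectric equation: KE_max = hc/λ - φ
Rearranging: φ = hc/λ - KE_max

Calculate photon energy:
E_photon = hc/λ = (6.626×10⁻³⁴ J·s)(3×10⁸ m/s) / (254.2×10⁻⁹ m) = 4.8774 eV

Therefore:
φ = 4.8774 - 2.847 = 2.03 eV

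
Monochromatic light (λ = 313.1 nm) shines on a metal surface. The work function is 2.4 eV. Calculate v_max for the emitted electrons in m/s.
7.4075e+05 m/s

First, find the maximum kinetic energy:
E_photon = hc/λ = 3.9599 eV
KE_max = E_photon - φ = 3.9599 - 2.4 = 1.5599 eV

Convert to Joules: KE_max = 1.5599 × 1.602×10⁻¹⁹ J = 2.4992e-19 J

Then use KE = ½mv² to find velocity:
v = √(2·KE/m) = √(2 × 2.4992e-19 J / 9.109e-31 kg)
v = 7.4075e+05 m/s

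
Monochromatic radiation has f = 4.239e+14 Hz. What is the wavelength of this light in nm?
707.22 nm

Using the wave equation: c = fλ

Solving for wavelength:
λ = c/f = (3×10⁸ m/s) / (4.239e+14 Hz)
λ = 707.22 nm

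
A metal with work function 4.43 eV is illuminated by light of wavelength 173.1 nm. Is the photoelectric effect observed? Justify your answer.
Yes

For photoemission, the photon energy must exceed the work function.

Photon energy: E = hc/λ = 7.1626 eV
Work function: φ = 4.43 eV

Since E_photon (7.1626 eV) > φ (4.43 eV), photoemission WILL occur.
The threshold wavelength is λ₀ = hc/φ = 279.9 nm.
Since 173.1 nm < 279.9 nm, the light has sufficient energy.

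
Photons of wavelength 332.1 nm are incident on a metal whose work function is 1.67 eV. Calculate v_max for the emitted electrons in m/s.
8.5194e+05 m/s

First, find the maximum kinetic energy:
E_photon = hc/λ = 3.7333 eV
KE_max = E_photon - φ = 3.7333 - 1.67 = 2.0633 eV

Convert to Joules: KE_max = 2.0633 × 1.602×10⁻¹⁹ J = 3.3058e-19 J

Then use KE = ½mv² to find velocity:
v = √(2·KE/m) = √(2 × 3.3058e-19 J / 9.109e-31 kg)
v = 8.5194e+05 m/s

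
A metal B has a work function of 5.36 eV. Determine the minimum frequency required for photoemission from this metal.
1.2960e+15 Hz

The threshold frequency is when the photon energy equals the work function:
hf₀ = φ

Solving for f₀:
f₀ = φ/h = (5.36 eV × 1.602×10⁻¹⁹ J/eV) / (6.626×10⁻³⁴ J·s)
f₀ = 1.2960e+15 Hz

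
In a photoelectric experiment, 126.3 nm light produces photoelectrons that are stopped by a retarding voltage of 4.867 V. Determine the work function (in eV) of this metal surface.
4.95 eV

The stopping potential gives the maximum kinetic energy: KE_max = eV_s = 4.867 eV

From Einstein's photoelectric equation: KE_max = hc/λ - φ
Rearranging: φ = hc/λ - KE_max

Calculate photon energy:
E_photon = hc/λ = (6.626×10⁻³⁴ J·s)(3×10⁸ m/s) / (126.3×10⁻⁹ m) = 9.8166 eV

Therefore:
φ = 9.8166 - 4.867 = 4.95 eV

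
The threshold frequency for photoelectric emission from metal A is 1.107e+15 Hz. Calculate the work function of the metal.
4.58 eV

At the threshold frequency, photon energy equals work function:
φ = hf₀

Calculating:
φ = (6.626×10⁻³⁴ J·s)(1.107e+15 Hz)
φ = 4.58 eV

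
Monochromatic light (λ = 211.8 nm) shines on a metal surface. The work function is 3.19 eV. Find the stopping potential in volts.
2.6638 V

The stopping potential V_s satisfies: eV_s = KE_max

First, find KE_max using Einstein's equation:
E_photon = hc/λ = 5.8538 eV
KE_max = E_photon - φ = 5.8538 - 3.19 = 2.6638 eV

Since eV_s = KE_max:
V_s = KE_max/e = 2.6638 V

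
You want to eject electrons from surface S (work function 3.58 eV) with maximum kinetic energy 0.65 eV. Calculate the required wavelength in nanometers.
293.11 nm

From Einstein's equation: KE_max = hc/λ - φ

Rearranging for λ:
hc/λ = KE_max + φ
λ = hc/(KE_max + φ)

Required photon energy:
E_photon = KE_max + φ = 0.65 + 3.58 = 4.23 eV

Required wavelength:
λ = hc/E_photon = (6.626×10⁻³⁴)(3×10⁸) / (4.23 × 1.602×10⁻¹⁹)
λ = 293.11 nm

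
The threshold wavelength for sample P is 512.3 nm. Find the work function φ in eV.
2.42 eV

At the threshold wavelength, photon energy equals work function:
φ = hc/λ₀

Calculating:
φ = (6.626×10⁻³⁴ J·s)(3×10⁸ m/s) / (512.3×10⁻⁹ m)
φ = 2.42 eV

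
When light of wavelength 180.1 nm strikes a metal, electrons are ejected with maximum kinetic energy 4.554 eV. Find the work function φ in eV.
2.33 eV

From Einstein's photoelectric equation: KE_max = hf - φ = hc/λ - φ

Rearranging for φ:
φ = hc/λ - KE_max

Calculate photon energy:
E_photon = hc/λ = 6.8842 eV

Therefore:
φ = 6.8842 - 4.554 = 2.33 eV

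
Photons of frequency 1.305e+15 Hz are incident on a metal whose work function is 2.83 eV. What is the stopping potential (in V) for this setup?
2.5670 V

The stopping potential V_s satisfies: eV_s = KE_max

First, find KE_max using Einstein's equation:
E_photon = hf = (6.626×10⁻³⁴ J·s)(1.305e+15 Hz) = 5.3970 eV
KE_max = E_photon - φ = 5.3970 - 2.83 = 2.5670 eV

Since eV_s = KE_max:
V_s = KE_max/e = 2.5670 V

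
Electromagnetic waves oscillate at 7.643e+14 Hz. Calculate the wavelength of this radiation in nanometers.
392.24 nm

Using the wave equation: c = fλ

Solving for wavelength:
λ = c/f = (3×10⁸ m/s) / (7.643e+14 Hz)
λ = 392.24 nm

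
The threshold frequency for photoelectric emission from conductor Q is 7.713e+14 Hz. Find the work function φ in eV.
3.19 eV

At the threshold frequency, photon energy equals work function:
φ = hf₀

Calculating:
φ = (6.626×10⁻³⁴ J·s)(7.713e+14 Hz)
φ = 3.19 eV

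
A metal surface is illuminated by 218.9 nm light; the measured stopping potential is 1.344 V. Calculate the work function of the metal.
4.32 eV

The stopping potential gives the maximum kinetic energy: KE_max = eV_s = 1.344 eV

From Einstein's photoelectric equation: KE_max = hc/λ - φ
Rearranging: φ = hc/λ - KE_max

Calculate photon energy:
E_photon = hc/λ = (6.626×10⁻³⁴ J·s)(3×10⁸ m/s) / (218.9×10⁻⁹ m) = 5.6640 eV

Therefore:
φ = 5.6640 - 1.344 = 4.32 eV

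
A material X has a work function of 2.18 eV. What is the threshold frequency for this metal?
5.2712e+14 Hz

The threshold frequency is when the photon energy equals the work function:
hf₀ = φ

Solving for f₀:
f₀ = φ/h = (2.18 eV × 1.602×10⁻¹⁹ J/eV) / (6.626×10⁻³⁴ J·s)
f₀ = 5.2712e+14 Hz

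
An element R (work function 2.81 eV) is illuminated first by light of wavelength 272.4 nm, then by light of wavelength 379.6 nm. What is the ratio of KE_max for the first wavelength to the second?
3.8177

Using Einstein's equation: KE_max = hc/λ - φ

For λ₁ = 272.4 nm:
E₁ = hc/λ₁ = 4.5515 eV
KE₁ = E₁ - φ = 4.5515 - 2.81 = 1.7415 eV

For λ₂ = 379.6 nm:
E₂ = hc/λ₂ = 3.2662 eV
KE₂ = E₂ - φ = 3.2662 - 2.81 = 0.4562 eV

Ratio: KE₁/KE₂ = 1.7415/0.4562 = 3.8177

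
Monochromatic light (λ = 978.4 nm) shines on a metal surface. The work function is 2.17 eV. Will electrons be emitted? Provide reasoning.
No

For photoemission, the photon energy must exceed the work function.

Photon energy: E = hc/λ = 1.2672 eV
Work function: φ = 2.17 eV

Since E_photon (1.2672 eV) < φ (2.17 eV), photoemission will NOT occur.
The threshold wavelength is λ₀ = hc/φ = 571.4 nm.
Since 978.4 nm > 571.4 nm, the photons lack sufficient energy.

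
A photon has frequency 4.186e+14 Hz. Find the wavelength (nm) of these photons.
716.18 nm

Using the wave equation: c = fλ

Solving for wavelength:
λ = c/f = (3×10⁸ m/s) / (4.186e+14 Hz)
λ = 716.18 nm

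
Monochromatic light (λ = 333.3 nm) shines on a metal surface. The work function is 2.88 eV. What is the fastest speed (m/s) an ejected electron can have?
5.4355e+05 m/s

First, find the maximum kinetic energy:
E_photon = hc/λ = 3.7199 eV
KE_max = E_photon - φ = 3.7199 - 2.88 = 0.8399 eV

Convert to Joules: KE_max = 0.8399 × 1.602×10⁻¹⁹ J = 1.3457e-19 J

Then use KE = ½mv² to find velocity:
v = √(2·KE/m) = √(2 × 1.3457e-19 J / 9.109e-31 kg)
v = 5.4355e+05 m/s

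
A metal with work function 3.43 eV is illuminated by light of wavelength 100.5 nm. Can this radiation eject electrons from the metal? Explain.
Yes

For photoemission, the photon energy must exceed the work function.

Photon energy: E = hc/λ = 12.3367 eV
Work function: φ = 3.43 eV

Since E_photon (12.3367 eV) > φ (3.43 eV), photoemission WILL occur.
The threshold wavelength is λ₀ = hc/φ = 361.5 nm.
Since 100.5 nm < 361.5 nm, the light has sufficient energy.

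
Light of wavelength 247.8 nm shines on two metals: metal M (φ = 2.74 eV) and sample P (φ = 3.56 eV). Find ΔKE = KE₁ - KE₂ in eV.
0.8200 eV

Using KE_max = hc/λ - φ for each metal:

Photon energy: E = hc/λ = 5.0034 eV

For metal M (φ₁ = 2.74 eV):
KE₁ = E - φ₁ = 5.0034 - 2.74 = 2.2634 eV

For sample P (φ₂ = 3.56 eV):
KE₂ = E - φ₂ = 5.0034 - 3.56 = 1.4434 eV

Difference:
ΔKE = KE₁ - KE₂ = 2.2634 - 1.4434 = 0.8200 eV

Note: The difference equals the difference in work functions: 3.56 - 2.74 = 0.82 eV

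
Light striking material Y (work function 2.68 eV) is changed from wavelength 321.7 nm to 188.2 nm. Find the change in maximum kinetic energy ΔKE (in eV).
2.7339 eV

Using Einstein's equation: KE_max = hc/λ - φ

For λ₁ = 321.7 nm:
KE₁ = hc/λ₁ - φ = 3.8540 - 2.68 = 1.1740 eV

For λ₂ = 188.2 nm:
KE₂ = hc/λ₂ - φ = 6.5879 - 2.68 = 3.9079 eV

Change in KE:
ΔKE = KE₂ - KE₁ = 3.9079 - 1.1740 = 2.7339 eV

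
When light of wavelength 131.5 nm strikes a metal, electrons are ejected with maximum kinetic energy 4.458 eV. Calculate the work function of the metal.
4.97 eV

From Einstein's photoelectric equation: KE_max = hf - φ = hc/λ - φ

Rearranging for φ:
φ = hc/λ - KE_max

Calculate photon energy:
E_photon = hc/λ = 9.4285 eV

Therefore:
φ = 9.4285 - 4.458 = 4.97 eV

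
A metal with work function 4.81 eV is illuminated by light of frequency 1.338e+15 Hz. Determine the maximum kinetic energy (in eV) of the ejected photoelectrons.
0.7235 eV

Using Einstein's photoelectric equation: KE_max = hf - φ

First, calculate the photon energy:
E_photon = hf = (6.626×10⁻³⁴ J·s)(1.338e+15 Hz)
E_photon = 5.5335 eV

Then, the maximum kinetic energy:
KE_max = E_photon - φ = 5.5335 eV - 4.81 eV = 0.7235 eV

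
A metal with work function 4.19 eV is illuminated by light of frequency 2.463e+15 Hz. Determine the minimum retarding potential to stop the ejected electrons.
5.9961 V

The stopping potential V_s satisfies: eV_s = KE_max

First, find KE_max using Einstein's equation:
E_photon = hf = (6.626×10⁻³⁴ J·s)(2.463e+15 Hz) = 10.1861 eV
KE_max = E_photon - φ = 10.1861 - 4.19 = 5.9961 eV

Since eV_s = KE_max:
V_s = KE_max/e = 5.9961 V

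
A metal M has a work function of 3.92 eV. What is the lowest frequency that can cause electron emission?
9.4785e+14 Hz

The threshold frequency is when the photon energy equals the work function:
hf₀ = φ

Solving for f₀:
f₀ = φ/h = (3.92 eV × 1.602×10⁻¹⁹ J/eV) / (6.626×10⁻³⁴ J·s)
f₀ = 9.4785e+14 Hz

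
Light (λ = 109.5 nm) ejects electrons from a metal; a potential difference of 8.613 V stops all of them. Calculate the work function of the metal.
2.71 eV

The stopping potential gives the maximum kinetic energy: KE_max = eV_s = 8.613 eV

From Einstein's photoelectric equation: KE_max = hc/λ - φ
Rearranging: φ = hc/λ - KE_max

Calculate photon energy:
E_photon = hc/λ = (6.626×10⁻³⁴ J·s)(3×10⁸ m/s) / (109.5×10⁻⁹ m) = 11.3228 eV

Therefore:
φ = 11.3228 - 8.613 = 2.71 eV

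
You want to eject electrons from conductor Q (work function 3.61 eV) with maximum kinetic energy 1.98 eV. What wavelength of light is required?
221.80 nm

From Einstein's equation: KE_max = hc/λ - φ

Rearranging for λ:
hc/λ = KE_max + φ
λ = hc/(KE_max + φ)

Required photon energy:
E_photon = KE_max + φ = 1.98 + 3.61 = 5.59 eV

Required wavelength:
λ = hc/E_photon = (6.626×10⁻³⁴)(3×10⁸) / (5.59 × 1.602×10⁻¹⁹)
λ = 221.80 nm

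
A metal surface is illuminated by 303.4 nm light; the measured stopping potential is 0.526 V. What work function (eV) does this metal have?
3.56 eV

The stopping potential gives the maximum kinetic energy: KE_max = eV_s = 0.526 eV

From Einstein's photoelectric equation: KE_max = hc/λ - φ
Rearranging: φ = hc/λ - KE_max

Calculate photon energy:
E_photon = hc/λ = (6.626×10⁻³⁴ J·s)(3×10⁸ m/s) / (303.4×10⁻⁹ m) = 4.0865 eV

Therefore:
φ = 4.0865 - 0.526 = 3.56 eV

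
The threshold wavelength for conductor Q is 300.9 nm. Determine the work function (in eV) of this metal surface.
4.12 eV

At the threshold wavelength, photon energy equals work function:
φ = hc/λ₀

Calculating:
φ = (6.626×10⁻³⁴ J·s)(3×10⁸ m/s) / (300.9×10⁻⁹ m)
φ = 4.12 eV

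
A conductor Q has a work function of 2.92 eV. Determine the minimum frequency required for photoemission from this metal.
7.0605e+14 Hz

The threshold frequency is when the photon energy equals the work function:
hf₀ = φ

Solving for f₀:
f₀ = φ/h = (2.92 eV × 1.602×10⁻¹⁹ J/eV) / (6.626×10⁻³⁴ J·s)
f₀ = 7.0605e+14 Hz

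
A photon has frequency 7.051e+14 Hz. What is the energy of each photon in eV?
2.9161 eV

Using E = hf:

E = hf = (6.626×10⁻³⁴ J·s)(7.051e+14 Hz)
E = 2.9161 eV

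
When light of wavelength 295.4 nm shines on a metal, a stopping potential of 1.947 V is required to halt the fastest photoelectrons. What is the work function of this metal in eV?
2.25 eV

The stopping potential gives the maximum kinetic energy: KE_max = eV_s = 1.947 eV

From Einstein's photoelectric equation: KE_max = hc/λ - φ
Rearranging: φ = hc/λ - KE_max

Calculate photon energy:
E_photon = hc/λ = (6.626×10⁻³⁴ J·s)(3×10⁸ m/s) / (295.4×10⁻⁹ m) = 4.1972 eV

Therefore:
φ = 4.1972 - 1.947 = 2.25 eV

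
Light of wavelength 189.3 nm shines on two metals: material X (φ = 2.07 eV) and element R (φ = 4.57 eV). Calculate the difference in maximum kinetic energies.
2.5000 eV

Using KE_max = hc/λ - φ for each metal:

Photon energy: E = hc/λ = 6.5496 eV

For material X (φ₁ = 2.07 eV):
KE₁ = E - φ₁ = 6.5496 - 2.07 = 4.4796 eV

For element R (φ₂ = 4.57 eV):
KE₂ = E - φ₂ = 6.5496 - 4.57 = 1.9796 eV

Difference:
ΔKE = KE₁ - KE₂ = 4.4796 - 1.9796 = 2.5000 eV

Note: The difference equals the difference in work functions: 4.57 - 2.07 = 2.50 eV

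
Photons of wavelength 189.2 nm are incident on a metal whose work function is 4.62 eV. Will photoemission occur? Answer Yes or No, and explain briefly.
Yes

For photoemission, the photon energy must exceed the work function.

Photon energy: E = hc/λ = 6.5531 eV
Work function: φ = 4.62 eV

Since E_photon (6.5531 eV) > φ (4.62 eV), photoemission WILL occur.
The threshold wavelength is λ₀ = hc/φ = 268.4 nm.
Since 189.2 nm < 268.4 nm, the light has sufficient energy.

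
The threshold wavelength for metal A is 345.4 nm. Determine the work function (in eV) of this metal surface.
3.59 eV

At the threshold wavelength, photon energy equals work function:
φ = hc/λ₀

Calculating:
φ = (6.626×10⁻³⁴ J·s)(3×10⁸ m/s) / (345.4×10⁻⁹ m)
φ = 3.59 eV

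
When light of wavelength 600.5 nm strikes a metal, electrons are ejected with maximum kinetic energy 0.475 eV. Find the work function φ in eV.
1.59 eV

From Einstein's photoelectric equation: KE_max = hf - φ = hc/λ - φ

Rearranging for φ:
φ = hc/λ - KE_max

Calculate photon energy:
E_photon = hc/λ = 2.0647 eV

Therefore:
φ = 2.0647 - 0.475 = 1.59 eV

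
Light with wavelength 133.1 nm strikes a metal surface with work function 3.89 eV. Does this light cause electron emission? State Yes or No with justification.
Yes

For photoemission, the photon energy must exceed the work function.

Photon energy: E = hc/λ = 9.3151 eV
Work function: φ = 3.89 eV

Since E_photon (9.3151 eV) > φ (3.89 eV), photoemission WILL occur.
The threshold wavelength is λ₀ = hc/φ = 318.7 nm.
Since 133.1 nm < 318.7 nm, the light has sufficient energy.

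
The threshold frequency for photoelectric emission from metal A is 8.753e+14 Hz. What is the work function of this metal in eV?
3.62 eV

At the threshold frequency, photon energy equals work function:
φ = hf₀

Calculating:
φ = (6.626×10⁻³⁴ J·s)(8.753e+14 Hz)
φ = 3.62 eV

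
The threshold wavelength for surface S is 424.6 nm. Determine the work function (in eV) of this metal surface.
2.92 eV

At the threshold wavelength, photon energy equals work function:
φ = hc/λ₀

Calculating:
φ = (6.626×10⁻³⁴ J·s)(3×10⁸ m/s) / (424.6×10⁻⁹ m)
φ = 2.92 eV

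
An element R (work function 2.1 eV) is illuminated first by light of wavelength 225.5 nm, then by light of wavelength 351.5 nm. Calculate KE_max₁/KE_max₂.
2.3809

Using Einstein's equation: KE_max = hc/λ - φ

For λ₁ = 225.5 nm:
E₁ = hc/λ₁ = 5.4982 eV
KE₁ = E₁ - φ = 5.4982 - 2.1 = 3.3982 eV

For λ₂ = 351.5 nm:
E₂ = hc/λ₂ = 3.5273 eV
KE₂ = E₂ - φ = 3.5273 - 2.1 = 1.4273 eV

Ratio: KE₁/KE₂ = 3.3982/1.4273 = 2.3809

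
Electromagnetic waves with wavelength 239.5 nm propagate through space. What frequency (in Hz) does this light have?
1.2517e+15 Hz

Using the wave equation: c = fλ

Solving for frequency:
f = c/λ = (3×10⁸ m/s) / (239.5×10⁻⁹ m)
f = 1.2517e+15 Hz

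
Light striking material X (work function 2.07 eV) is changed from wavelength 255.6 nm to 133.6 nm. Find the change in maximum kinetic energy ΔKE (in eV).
4.4295 eV

Using Einstein's equation: KE_max = hc/λ - φ

For λ₁ = 255.6 nm:
KE₁ = hc/λ₁ - φ = 4.8507 - 2.07 = 2.7807 eV

For λ₂ = 133.6 nm:
KE₂ = hc/λ₂ - φ = 9.2803 - 2.07 = 7.2103 eV

Change in KE:
ΔKE = KE₂ - KE₁ = 7.2103 - 2.7807 = 4.4295 eV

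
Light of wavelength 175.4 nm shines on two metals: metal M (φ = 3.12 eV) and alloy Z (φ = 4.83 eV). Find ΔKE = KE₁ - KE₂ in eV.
1.7100 eV

Using KE_max = hc/λ - φ for each metal:

Photon energy: E = hc/λ = 7.0687 eV

For metal M (φ₁ = 3.12 eV):
KE₁ = E - φ₁ = 7.0687 - 3.12 = 3.9487 eV

For alloy Z (φ₂ = 4.83 eV):
KE₂ = E - φ₂ = 7.0687 - 4.83 = 2.2387 eV

Difference:
ΔKE = KE₁ - KE₂ = 3.9487 - 2.2387 = 1.7100 eV

Note: The difference equals the difference in work functions: 4.83 - 3.12 = 1.71 eV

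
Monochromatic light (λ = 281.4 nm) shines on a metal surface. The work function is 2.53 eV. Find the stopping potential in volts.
1.8760 V

The stopping potential V_s satisfies: eV_s = KE_max

First, find KE_max using Einstein's equation:
E_photon = hc/λ = 4.4060 eV
KE_max = E_photon - φ = 4.4060 - 2.53 = 1.8760 eV

Since eV_s = KE_max:
V_s = KE_max/e = 1.8760 V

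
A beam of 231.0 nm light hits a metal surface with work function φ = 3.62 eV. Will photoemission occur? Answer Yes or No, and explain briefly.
Yes

For photoemission, the photon energy must exceed the work function.

Photon energy: E = hc/λ = 5.3673 eV
Work function: φ = 3.62 eV

Since E_photon (5.3673 eV) > φ (3.62 eV), photoemission WILL occur.
The threshold wavelength is λ₀ = hc/φ = 342.5 nm.
Since 231.0 nm < 342.5 nm, the light has sufficient energy.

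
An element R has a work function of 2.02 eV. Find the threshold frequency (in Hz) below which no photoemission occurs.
4.8843e+14 Hz

The threshold frequency is when the photon energy equals the work function:
hf₀ = φ

Solving for f₀:
f₀ = φ/h = (2.02 eV × 1.602×10⁻¹⁹ J/eV) / (6.626×10⁻³⁴ J·s)
f₀ = 4.8843e+14 Hz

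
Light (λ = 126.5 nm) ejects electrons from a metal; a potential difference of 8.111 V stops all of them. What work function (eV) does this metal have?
1.69 eV

The stopping potential gives the maximum kinetic energy: KE_max = eV_s = 8.111 eV

From Einstein's photoelectric equation: KE_max = hc/λ - φ
Rearranging: φ = hc/λ - KE_max

Calculate photon energy:
E_photon = hc/λ = (6.626×10⁻³⁴ J·s)(3×10⁸ m/s) / (126.5×10⁻⁹ m) = 9.8011 eV

Therefore:
φ = 9.8011 - 8.111 = 1.69 eV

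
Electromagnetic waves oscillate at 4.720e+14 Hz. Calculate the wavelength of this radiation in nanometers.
635.15 nm

Using the wave equation: c = fλ

Solving for wavelength:
λ = c/f = (3×10⁸ m/s) / (4.720e+14 Hz)
λ = 635.15 nm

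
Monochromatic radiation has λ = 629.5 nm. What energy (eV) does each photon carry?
1.9696 eV

Using E = hf = hc/λ:

E = hc/λ = (6.626×10⁻³⁴ J·s)(3×10⁸ m/s) / (629.5×10⁻⁹ m)
E = 1.9696 eV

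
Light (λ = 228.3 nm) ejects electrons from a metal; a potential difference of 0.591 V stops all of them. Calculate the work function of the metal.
4.84 eV

The stopping potential gives the maximum kinetic energy: KE_max = eV_s = 0.591 eV

From Einstein's photoelectric equation: KE_max = hc/λ - φ
Rearranging: φ = hc/λ - KE_max

Calculate photon energy:
E_photon = hc/λ = (6.626×10⁻³⁴ J·s)(3×10⁸ m/s) / (228.3×10⁻⁹ m) = 5.4308 eV

Therefore:
φ = 5.4308 - 0.591 = 4.84 eV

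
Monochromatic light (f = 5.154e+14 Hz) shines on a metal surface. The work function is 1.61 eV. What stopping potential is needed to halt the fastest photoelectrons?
0.5215 V

The stopping potential V_s satisfies: eV_s = KE_max

First, find KE_max using Einstein's equation:
E_photon = hf = (6.626×10⁻³⁴ J·s)(5.154e+14 Hz) = 2.1315 eV
KE_max = E_photon - φ = 2.1315 - 1.61 = 0.5215 eV

Since eV_s = KE_max:
V_s = KE_max/e = 0.5215 V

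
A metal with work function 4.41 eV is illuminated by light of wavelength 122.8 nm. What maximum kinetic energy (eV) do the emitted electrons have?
5.6864 eV

Using Einstein's photoelectric equation: KE_max = hf - φ = hc/λ - φ

First, calculate the photon energy:
E_photon = hc/λ = (6.626×10⁻³⁴ J·s)(3×10⁸ m/s) / (122.8×10⁻⁹ m)
E_photon = 10.0964 eV

Then, the maximum kinetic energy:
KE_max = E_photon - φ = 10.0964 eV - 4.41 eV = 5.6864 eV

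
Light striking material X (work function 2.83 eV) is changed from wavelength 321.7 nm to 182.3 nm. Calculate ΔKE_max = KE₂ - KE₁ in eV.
2.9471 eV

Using Einstein's equation: KE_max = hc/λ - φ

For λ₁ = 321.7 nm:
KE₁ = hc/λ₁ - φ = 3.8540 - 2.83 = 1.0240 eV

For λ₂ = 182.3 nm:
KE₂ = hc/λ₂ - φ = 6.8011 - 2.83 = 3.9711 eV

Change in KE:
ΔKE = KE₂ - KE₁ = 3.9711 - 1.0240 = 2.9471 eV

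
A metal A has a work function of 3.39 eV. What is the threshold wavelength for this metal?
365.74 nm

The threshold wavelength is when the photon energy equals the work function:
hc/λ₀ = φ

Solving for λ₀:
λ₀ = hc/φ = (6.626×10⁻³⁴ J·s)(3×10⁸ m/s) / (3.39 eV × 1.602×10⁻¹⁹ J/eV)
λ₀ = 365.74 nm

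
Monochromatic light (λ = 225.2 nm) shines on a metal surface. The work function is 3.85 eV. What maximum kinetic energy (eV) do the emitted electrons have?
1.6555 eV

Using Einstein's photoelectric equation: KE_max = hf - φ = hc/λ - φ

First, calculate the photon energy:
E_photon = hc/λ = (6.626×10⁻³⁴ J·s)(3×10⁸ m/s) / (225.2×10⁻⁹ m)
E_photon = 5.5055 eV

Then, the maximum kinetic energy:
KE_max = E_photon - φ = 5.5055 eV - 3.85 eV = 1.6555 eV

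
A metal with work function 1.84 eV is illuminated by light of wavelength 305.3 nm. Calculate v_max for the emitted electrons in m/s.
8.8391e+05 m/s

First, find the maximum kinetic energy:
E_photon = hc/λ = 4.0611 eV
KE_max = E_photon - φ = 4.0611 - 1.84 = 2.2211 eV

Convert to Joules: KE_max = 2.2211 × 1.602×10⁻¹⁹ J = 3.5585e-19 J

Then use KE = ½mv² to find velocity:
v = √(2·KE/m) = √(2 × 3.5585e-19 J / 9.109e-31 kg)
v = 8.8391e+05 m/s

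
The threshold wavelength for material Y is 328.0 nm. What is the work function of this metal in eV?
3.78 eV

At the threshold wavelength, photon energy equals work function:
φ = hc/λ₀

Calculating:
φ = (6.626×10⁻³⁴ J·s)(3×10⁸ m/s) / (328.0×10⁻⁹ m)
φ = 3.78 eV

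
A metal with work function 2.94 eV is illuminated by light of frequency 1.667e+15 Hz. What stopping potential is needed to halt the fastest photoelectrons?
3.9542 V

The stopping potential V_s satisfies: eV_s = KE_max

First, find KE_max using Einstein's equation:
E_photon = hf = (6.626×10⁻³⁴ J·s)(1.667e+15 Hz) = 6.8942 eV
KE_max = E_photon - φ = 6.8942 - 2.94 = 3.9542 eV

Since eV_s = KE_max:
V_s = KE_max/e = 3.9542 V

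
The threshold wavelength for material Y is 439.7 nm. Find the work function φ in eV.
2.82 eV

At the threshold wavelength, photon energy equals work function:
φ = hc/λ₀

Calculating:
φ = (6.626×10⁻³⁴ J·s)(3×10⁸ m/s) / (439.7×10⁻⁹ m)
φ = 2.82 eV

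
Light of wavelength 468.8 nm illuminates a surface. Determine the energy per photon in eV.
2.6447 eV

Using E = hf = hc/λ:

E = hc/λ = (6.626×10⁻³⁴ J·s)(3×10⁸ m/s) / (468.8×10⁻⁹ m)
E = 2.6447 eV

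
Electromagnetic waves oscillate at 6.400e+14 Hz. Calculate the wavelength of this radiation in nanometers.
468.43 nm

Using the wave equation: c = fλ

Solving for wavelength:
λ = c/f = (3×10⁸ m/s) / (6.400e+14 Hz)
λ = 468.43 nm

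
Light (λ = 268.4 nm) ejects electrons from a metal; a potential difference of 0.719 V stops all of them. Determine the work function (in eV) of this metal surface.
3.90 eV

The stopping potential gives the maximum kinetic energy: KE_max = eV_s = 0.719 eV

From Einstein's photoelectric equation: KE_max = hc/λ - φ
Rearranging: φ = hc/λ - KE_max

Calculate photon energy:
E_photon = hc/λ = (6.626×10⁻³⁴ J·s)(3×10⁸ m/s) / (268.4×10⁻⁹ m) = 4.6194 eV

Therefore:
φ = 4.6194 - 0.719 = 3.90 eV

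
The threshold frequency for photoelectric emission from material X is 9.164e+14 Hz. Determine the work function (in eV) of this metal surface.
3.79 eV

At the threshold frequency, photon energy equals work function:
φ = hf₀

Calculating:
φ = (6.626×10⁻³⁴ J·s)(9.164e+14 Hz)
φ = 3.79 eV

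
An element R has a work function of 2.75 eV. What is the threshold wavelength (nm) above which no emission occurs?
450.85 nm

The threshold wavelength is when the photon energy equals the work function:
hc/λ₀ = φ

Solving for λ₀:
λ₀ = hc/φ = (6.626×10⁻³⁴ J·s)(3×10⁸ m/s) / (2.75 eV × 1.602×10⁻¹⁹ J/eV)
λ₀ = 450.85 nm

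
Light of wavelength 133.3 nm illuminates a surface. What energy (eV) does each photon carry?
9.3011 eV

Using E = hf = hc/λ:

E = hc/λ = (6.626×10⁻³⁴ J·s)(3×10⁸ m/s) / (133.3×10⁻⁹ m)
E = 9.3011 eV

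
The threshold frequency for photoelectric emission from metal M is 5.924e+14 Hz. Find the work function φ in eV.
2.45 eV

At the threshold frequency, photon energy equals work function:
φ = hf₀

Calculating:
φ = (6.626×10⁻³⁴ J·s)(5.924e+14 Hz)
φ = 2.45 eV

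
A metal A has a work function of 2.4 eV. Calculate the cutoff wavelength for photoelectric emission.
516.60 nm

The threshold wavelength is when the photon energy equals the work function:
hc/λ₀ = φ

Solving for λ₀:
λ₀ = hc/φ = (6.626×10⁻³⁴ J·s)(3×10⁸ m/s) / (2.4 eV × 1.602×10⁻¹⁹ J/eV)
λ₀ = 516.60 nm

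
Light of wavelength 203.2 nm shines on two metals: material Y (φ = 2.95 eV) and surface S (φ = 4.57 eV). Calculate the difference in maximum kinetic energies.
1.6200 eV

Using KE_max = hc/λ - φ for each metal:

Photon energy: E = hc/λ = 6.1016 eV

For material Y (φ₁ = 2.95 eV):
KE₁ = E - φ₁ = 6.1016 - 2.95 = 3.1516 eV

For surface S (φ₂ = 4.57 eV):
KE₂ = E - φ₂ = 6.1016 - 4.57 = 1.5316 eV

Difference:
ΔKE = KE₁ - KE₂ = 3.1516 - 1.5316 = 1.6200 eV

Note: The difference equals the difference in work functions: 4.57 - 2.95 = 1.62 eV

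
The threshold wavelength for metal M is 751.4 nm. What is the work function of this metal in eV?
1.65 eV

At the threshold wavelength, photon energy equals work function:
φ = hc/λ₀

Calculating:
φ = (6.626×10⁻³⁴ J·s)(3×10⁸ m/s) / (751.4×10⁻⁹ m)
φ = 1.65 eV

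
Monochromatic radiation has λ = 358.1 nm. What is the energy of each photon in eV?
3.4623 eV

Using E = hf = hc/λ:

E = hc/λ = (6.626×10⁻³⁴ J·s)(3×10⁸ m/s) / (358.1×10⁻⁹ m)
E = 3.4623 eV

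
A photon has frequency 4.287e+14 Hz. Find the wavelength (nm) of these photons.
699.31 nm

Using the wave equation: c = fλ

Solving for wavelength:
λ = c/f = (3×10⁸ m/s) / (4.287e+14 Hz)
λ = 699.31 nm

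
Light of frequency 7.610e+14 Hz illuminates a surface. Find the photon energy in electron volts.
3.1472 eV

Using E = hf:

E = hf = (6.626×10⁻³⁴ J·s)(7.610e+14 Hz)
E = 3.1472 eV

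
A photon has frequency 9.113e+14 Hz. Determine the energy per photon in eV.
3.7688 eV

Using E = hf:

E = hf = (6.626×10⁻³⁴ J·s)(9.113e+14 Hz)
E = 3.7688 eV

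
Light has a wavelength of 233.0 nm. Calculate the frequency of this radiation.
1.2867e+15 Hz

Using the wave equation: c = fλ

Solving for frequency:
f = c/λ = (3×10⁸ m/s) / (233.0×10⁻⁹ m)
f = 1.2867e+15 Hz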